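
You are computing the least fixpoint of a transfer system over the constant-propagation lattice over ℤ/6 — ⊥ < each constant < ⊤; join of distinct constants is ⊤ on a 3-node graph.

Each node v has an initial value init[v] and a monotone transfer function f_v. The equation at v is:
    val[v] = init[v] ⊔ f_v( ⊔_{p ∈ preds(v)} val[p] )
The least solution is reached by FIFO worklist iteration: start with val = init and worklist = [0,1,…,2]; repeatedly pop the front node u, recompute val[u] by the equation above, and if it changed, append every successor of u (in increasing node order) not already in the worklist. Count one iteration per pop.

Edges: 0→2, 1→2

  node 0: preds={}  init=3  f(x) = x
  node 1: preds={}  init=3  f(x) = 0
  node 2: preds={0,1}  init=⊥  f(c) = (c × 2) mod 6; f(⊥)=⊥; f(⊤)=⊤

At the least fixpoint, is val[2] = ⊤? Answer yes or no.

yes

Iteration log — 3 steps:
  step 1. node 0  ⊔preds=⊥  new=3  stable
  step 2. node 1  ⊔preds=⊥  new=⊤  old=3  +wl: 
  step 3. node 2  ⊔preds=⊤  new=⊤  old=⊥  +wl: 

Least fixpoint reached:
  node 0: 3
  node 1: ⊤
  node 2: ⊤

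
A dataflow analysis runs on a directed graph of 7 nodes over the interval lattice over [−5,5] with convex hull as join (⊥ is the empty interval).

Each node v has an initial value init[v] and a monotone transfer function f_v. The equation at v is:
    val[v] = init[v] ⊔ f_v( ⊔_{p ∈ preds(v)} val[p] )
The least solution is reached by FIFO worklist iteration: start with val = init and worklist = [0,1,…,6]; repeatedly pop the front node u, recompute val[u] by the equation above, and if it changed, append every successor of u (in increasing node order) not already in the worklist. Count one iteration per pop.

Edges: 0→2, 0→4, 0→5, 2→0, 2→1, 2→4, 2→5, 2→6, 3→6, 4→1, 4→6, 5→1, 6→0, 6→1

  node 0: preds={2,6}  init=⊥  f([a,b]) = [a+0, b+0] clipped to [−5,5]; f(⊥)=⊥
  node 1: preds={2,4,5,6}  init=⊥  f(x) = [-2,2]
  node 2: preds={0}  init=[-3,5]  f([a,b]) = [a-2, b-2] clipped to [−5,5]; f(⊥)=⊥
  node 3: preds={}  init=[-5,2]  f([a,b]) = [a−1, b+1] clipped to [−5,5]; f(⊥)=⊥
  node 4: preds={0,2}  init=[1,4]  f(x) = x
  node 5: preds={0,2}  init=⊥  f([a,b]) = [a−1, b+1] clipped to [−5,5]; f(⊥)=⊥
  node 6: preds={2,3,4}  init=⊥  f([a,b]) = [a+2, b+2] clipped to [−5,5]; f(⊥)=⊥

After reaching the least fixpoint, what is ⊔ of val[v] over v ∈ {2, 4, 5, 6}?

Trace (12 dequeues):
  [1] u=0 | in [-3,5] | out [-3,5] | prev ⊥ | push {}
  [2] u=1 | in [-3,5] | out [-2,2] | prev ⊥ | push {}
  [3] u=2 | in [-3,5] | out [-5,5] | prev [-3,5] | push {0,1}
  [4] u=3 | in ⊥ | out [-5,2] | ==
  [5] u=4 | in [-5,5] | out [-5,5] | prev [1,4] | push {}
  [6] u=5 | in [-5,5] | out [-5,5] | prev ⊥ | push {}
  [7] u=6 | in [-5,5] | out [-3,5] | prev ⊥ | push {}
  [8] u=0 | in [-5,5] | out [-5,5] | prev [-3,5] | push {2,4,5}
  [9] u=1 | in [-5,5] | out [-2,2] | ==
  [10] u=2 | in [-5,5] | out [-5,5] | ==
  [11] u=4 | in [-5,5] | out [-5,5] | ==
  [12] u=5 | in [-5,5] | out [-5,5] | ==

Converged values:
  [0] [-5,5]
  [1] [-2,2]
  [2] [-5,5]
  [3] [-5,2]
  [4] [-5,5]
  [5] [-5,5]
  [6] [-3,5]

[-5,5]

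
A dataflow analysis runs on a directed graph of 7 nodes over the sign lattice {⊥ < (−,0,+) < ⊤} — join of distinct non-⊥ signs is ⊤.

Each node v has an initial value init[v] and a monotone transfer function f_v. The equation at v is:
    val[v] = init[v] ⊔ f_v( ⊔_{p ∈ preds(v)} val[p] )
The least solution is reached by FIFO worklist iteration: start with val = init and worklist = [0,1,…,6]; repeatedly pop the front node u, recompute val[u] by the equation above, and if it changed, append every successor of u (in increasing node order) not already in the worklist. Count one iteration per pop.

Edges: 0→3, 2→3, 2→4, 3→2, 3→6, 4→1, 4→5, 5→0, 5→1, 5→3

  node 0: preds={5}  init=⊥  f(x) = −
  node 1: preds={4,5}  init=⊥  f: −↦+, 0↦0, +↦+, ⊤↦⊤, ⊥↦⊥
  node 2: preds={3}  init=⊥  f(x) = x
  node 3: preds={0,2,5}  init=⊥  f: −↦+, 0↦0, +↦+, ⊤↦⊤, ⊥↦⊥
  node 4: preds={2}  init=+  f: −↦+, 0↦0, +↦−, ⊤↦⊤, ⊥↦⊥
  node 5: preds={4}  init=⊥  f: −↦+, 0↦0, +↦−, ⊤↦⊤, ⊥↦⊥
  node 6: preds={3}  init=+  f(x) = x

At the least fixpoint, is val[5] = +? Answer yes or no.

Iteration log — 20 steps:
  step 1. node 0  ⊔preds=⊥  new=−  old=⊥  +wl: 
  step 2. node 1  ⊔preds=+  new=+  old=⊥  +wl: 
  step 3. node 2  ⊔preds=⊥  new=⊥  stable
  step 4. node 3  ⊔preds=−  new=+  old=⊥  +wl: 2
  step 5. node 4  ⊔preds=⊥  new=+  stable
  step 6. node 5  ⊔preds=+  new=−  old=⊥  +wl: 0,1,3
  step 7. node 6  ⊔preds=+  new=+  stable
  step 8. node 2  ⊔preds=+  new=+  old=⊥  +wl: 4
  step 9. node 0  ⊔preds=−  new=−  stable
  step 10. node 1  ⊔preds=⊤  new=⊤  old=+  +wl: 
  step 11. node 3  ⊔preds=⊤  new=⊤  old=+  +wl: 2,6
  step 12. node 4  ⊔preds=+  new=⊤  old=+  +wl: 1,5
  step 13. node 2  ⊔preds=⊤  new=⊤  old=+  +wl: 3,4
  step 14. node 6  ⊔preds=⊤  new=⊤  old=+  +wl: 
  step 15. node 1  ⊔preds=⊤  new=⊤  stable
  step 16. node 5  ⊔preds=⊤  new=⊤  old=−  +wl: 0,1
  step 17. node 3  ⊔preds=⊤  new=⊤  stable
  step 18. node 4  ⊔preds=⊤  new=⊤  stable
  step 19. node 0  ⊔preds=⊤  new=−  stable
  step 20. node 1  ⊔preds=⊤  new=⊤  stable

Least fixpoint reached:
  node 0: −
  node 1: ⊤
  node 2: ⊤
  node 3: ⊤
  node 4: ⊤
  node 5: ⊤
  node 6: ⊤

no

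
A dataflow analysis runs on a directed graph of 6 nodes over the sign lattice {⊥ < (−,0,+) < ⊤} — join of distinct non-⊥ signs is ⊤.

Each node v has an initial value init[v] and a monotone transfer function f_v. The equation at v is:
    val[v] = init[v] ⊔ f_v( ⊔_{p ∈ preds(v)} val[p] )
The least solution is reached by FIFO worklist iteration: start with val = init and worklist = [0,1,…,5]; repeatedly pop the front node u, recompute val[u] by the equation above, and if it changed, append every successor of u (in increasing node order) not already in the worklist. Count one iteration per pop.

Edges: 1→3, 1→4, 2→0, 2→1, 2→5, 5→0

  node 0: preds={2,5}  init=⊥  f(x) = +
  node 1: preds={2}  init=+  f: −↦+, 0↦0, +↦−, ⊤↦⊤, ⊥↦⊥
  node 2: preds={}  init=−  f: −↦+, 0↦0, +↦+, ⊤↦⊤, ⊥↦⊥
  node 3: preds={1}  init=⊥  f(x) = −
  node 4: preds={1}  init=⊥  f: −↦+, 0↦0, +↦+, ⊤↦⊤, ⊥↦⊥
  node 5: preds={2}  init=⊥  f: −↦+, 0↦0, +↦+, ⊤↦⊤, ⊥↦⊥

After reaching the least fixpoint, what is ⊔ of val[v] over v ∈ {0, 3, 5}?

⊤

Trace (7 dequeues):
  [1] u=0 | in − | out + | prev ⊥ | push {}
  [2] u=1 | in − | out + | ==
  [3] u=2 | in ⊥ | out − | ==
  [4] u=3 | in + | out − | prev ⊥ | push {}
  [5] u=4 | in + | out + | prev ⊥ | push {}
  [6] u=5 | in − | out + | prev ⊥ | push {0}
  [7] u=0 | in ⊤ | out + | ==

Converged values:
  [0] +
  [1] +
  [2] −
  [3] −
  [4] +
  [5] +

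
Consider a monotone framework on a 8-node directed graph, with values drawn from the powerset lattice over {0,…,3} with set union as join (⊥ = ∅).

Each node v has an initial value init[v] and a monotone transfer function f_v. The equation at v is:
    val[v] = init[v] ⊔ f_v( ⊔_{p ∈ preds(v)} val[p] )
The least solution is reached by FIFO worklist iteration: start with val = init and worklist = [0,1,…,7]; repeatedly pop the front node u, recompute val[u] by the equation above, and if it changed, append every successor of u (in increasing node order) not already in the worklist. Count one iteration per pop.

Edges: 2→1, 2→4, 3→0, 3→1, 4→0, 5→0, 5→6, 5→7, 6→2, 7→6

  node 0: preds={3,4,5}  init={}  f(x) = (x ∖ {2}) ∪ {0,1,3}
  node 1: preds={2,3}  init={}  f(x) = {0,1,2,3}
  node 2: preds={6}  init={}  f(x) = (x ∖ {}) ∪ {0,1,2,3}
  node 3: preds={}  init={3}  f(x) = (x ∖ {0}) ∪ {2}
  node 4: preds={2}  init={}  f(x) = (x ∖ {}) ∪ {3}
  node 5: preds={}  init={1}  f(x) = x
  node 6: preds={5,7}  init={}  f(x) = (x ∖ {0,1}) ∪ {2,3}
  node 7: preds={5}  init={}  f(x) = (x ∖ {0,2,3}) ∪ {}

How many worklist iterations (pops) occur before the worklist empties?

12

Iteration log — 12 steps:
  step 1. node 0  ⊔preds={1,3}  new={0,1,3}  old={}  +wl: 
  step 2. node 1  ⊔preds={3}  new={0,1,2,3}  old={}  +wl: 
  step 3. node 2  ⊔preds={}  new={0,1,2,3}  old={}  +wl: 1
  step 4. node 3  ⊔preds={}  new={2,3}  old={3}  +wl: 0
  step 5. node 4  ⊔preds={0,1,2,3}  new={0,1,2,3}  old={}  +wl: 
  step 6. node 5  ⊔preds={}  new={1}  stable
  step 7. node 6  ⊔preds={1}  new={2,3}  old={}  +wl: 2
  step 8. node 7  ⊔preds={1}  new={1}  old={}  +wl: 6
  step 9. node 1  ⊔preds={0,1,2,3}  new={0,1,2,3}  stable
  step 10. node 0  ⊔preds={0,1,2,3}  new={0,1,3}  stable
  step 11. node 2  ⊔preds={2,3}  new={0,1,2,3}  stable
  step 12. node 6  ⊔preds={1}  new={2,3}  stable

Least fixpoint reached:
  node 0: {0,1,3}
  node 1: {0,1,2,3}
  node 2: {0,1,2,3}
  node 3: {2,3}
  node 4: {0,1,2,3}
  node 5: {1}
  node 6: {2,3}
  node 7: {1}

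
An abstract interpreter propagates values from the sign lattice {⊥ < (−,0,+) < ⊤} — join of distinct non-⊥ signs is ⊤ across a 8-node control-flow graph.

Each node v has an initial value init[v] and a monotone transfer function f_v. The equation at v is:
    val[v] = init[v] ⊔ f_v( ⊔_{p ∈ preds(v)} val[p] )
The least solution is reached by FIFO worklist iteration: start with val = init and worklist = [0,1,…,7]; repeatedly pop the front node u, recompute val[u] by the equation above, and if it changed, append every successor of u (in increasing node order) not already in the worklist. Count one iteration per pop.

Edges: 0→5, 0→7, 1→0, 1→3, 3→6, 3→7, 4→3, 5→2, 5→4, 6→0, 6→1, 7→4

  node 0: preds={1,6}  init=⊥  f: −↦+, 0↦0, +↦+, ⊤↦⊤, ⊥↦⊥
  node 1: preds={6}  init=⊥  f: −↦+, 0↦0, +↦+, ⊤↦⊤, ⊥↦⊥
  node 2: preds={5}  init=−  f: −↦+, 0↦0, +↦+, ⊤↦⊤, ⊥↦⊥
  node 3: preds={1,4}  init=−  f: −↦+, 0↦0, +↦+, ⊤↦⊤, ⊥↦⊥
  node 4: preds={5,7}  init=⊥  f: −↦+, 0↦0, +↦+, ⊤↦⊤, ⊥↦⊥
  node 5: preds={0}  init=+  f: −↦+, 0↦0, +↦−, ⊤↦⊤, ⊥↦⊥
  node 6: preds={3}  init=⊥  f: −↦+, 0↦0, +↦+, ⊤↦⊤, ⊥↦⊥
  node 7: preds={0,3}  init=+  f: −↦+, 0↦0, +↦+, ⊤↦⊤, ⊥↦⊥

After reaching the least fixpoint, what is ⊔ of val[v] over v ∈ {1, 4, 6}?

⊤

Trace (23 dequeues):
  [1] u=0 | in ⊥ | out ⊥ | ==
  [2] u=1 | in ⊥ | out ⊥ | ==
  [3] u=2 | in + | out ⊤ | prev − | push {}
  [4] u=3 | in ⊥ | out − | ==
  [5] u=4 | in + | out + | prev ⊥ | push {3}
  [6] u=5 | in ⊥ | out + | ==
  [7] u=6 | in − | out + | prev ⊥ | push {0,1}
  [8] u=7 | in − | out + | ==
  [9] u=3 | in + | out ⊤ | prev − | push {6,7}
  [10] u=0 | in + | out + | prev ⊥ | push {5}
  [11] u=1 | in + | out + | prev ⊥ | push {0,3}
  [12] u=6 | in ⊤ | out ⊤ | prev + | push {1}
  [13] u=7 | in ⊤ | out ⊤ | prev + | push {4}
  [14] u=5 | in + | out ⊤ | prev + | push {2}
  [15] u=0 | in ⊤ | out ⊤ | prev + | push {5,7}
  [16] u=3 | in + | out ⊤ | ==
  [17] u=1 | in ⊤ | out ⊤ | prev + | push {0,3}
  [18] u=4 | in ⊤ | out ⊤ | prev + | push {}
  [19] u=2 | in ⊤ | out ⊤ | ==
  [20] u=5 | in ⊤ | out ⊤ | ==
  [21] u=7 | in ⊤ | out ⊤ | ==
  [22] u=0 | in ⊤ | out ⊤ | ==
  [23] u=3 | in ⊤ | out ⊤ | ==

Converged values:
  [0] ⊤
  [1] ⊤
  [2] ⊤
  [3] ⊤
  [4] ⊤
  [5] ⊤
  [6] ⊤
  [7] ⊤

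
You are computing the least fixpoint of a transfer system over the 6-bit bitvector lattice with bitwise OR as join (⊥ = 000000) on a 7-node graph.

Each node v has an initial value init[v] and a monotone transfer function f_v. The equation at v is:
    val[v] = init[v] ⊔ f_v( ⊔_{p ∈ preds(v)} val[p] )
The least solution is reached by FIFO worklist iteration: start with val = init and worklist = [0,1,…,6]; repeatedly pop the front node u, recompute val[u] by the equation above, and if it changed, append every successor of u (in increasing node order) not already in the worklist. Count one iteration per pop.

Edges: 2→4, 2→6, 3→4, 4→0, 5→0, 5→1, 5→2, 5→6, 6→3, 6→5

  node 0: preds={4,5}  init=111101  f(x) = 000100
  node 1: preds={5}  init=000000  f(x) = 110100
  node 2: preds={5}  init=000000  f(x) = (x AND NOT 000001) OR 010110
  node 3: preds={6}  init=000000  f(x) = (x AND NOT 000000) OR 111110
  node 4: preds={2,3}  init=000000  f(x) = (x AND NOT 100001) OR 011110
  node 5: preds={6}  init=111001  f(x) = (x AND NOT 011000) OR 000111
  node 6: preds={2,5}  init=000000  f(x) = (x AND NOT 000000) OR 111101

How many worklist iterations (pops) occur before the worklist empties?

13

Iteration log — 13 steps:
  step 1. node 0  ⊔preds=111001  new=111101  stable
  step 2. node 1  ⊔preds=111001  new=110100  old=000000  +wl: 
  step 3. node 2  ⊔preds=111001  new=111110  old=000000  +wl: 
  step 4. node 3  ⊔preds=000000  new=111110  old=000000  +wl: 
  step 5. node 4  ⊔preds=111110  new=011110  old=000000  +wl: 0
  step 6. node 5  ⊔preds=000000  new=111111  old=111001  +wl: 1,2
  step 7. node 6  ⊔preds=111111  new=111111  old=000000  +wl: 3,5
  step 8. node 0  ⊔preds=111111  new=111101  stable
  step 9. node 1  ⊔preds=111111  new=110100  stable
  step 10. node 2  ⊔preds=111111  new=111110  stable
  step 11. node 3  ⊔preds=111111  new=111111  old=111110  +wl: 4
  step 12. node 5  ⊔preds=111111  new=111111  stable
  step 13. node 4  ⊔preds=111111  new=011110  stable

Least fixpoint reached:
  node 0: 111101
  node 1: 110100
  node 2: 111110
  node 3: 111111
  node 4: 011110
  node 5: 111111
  node 6: 111111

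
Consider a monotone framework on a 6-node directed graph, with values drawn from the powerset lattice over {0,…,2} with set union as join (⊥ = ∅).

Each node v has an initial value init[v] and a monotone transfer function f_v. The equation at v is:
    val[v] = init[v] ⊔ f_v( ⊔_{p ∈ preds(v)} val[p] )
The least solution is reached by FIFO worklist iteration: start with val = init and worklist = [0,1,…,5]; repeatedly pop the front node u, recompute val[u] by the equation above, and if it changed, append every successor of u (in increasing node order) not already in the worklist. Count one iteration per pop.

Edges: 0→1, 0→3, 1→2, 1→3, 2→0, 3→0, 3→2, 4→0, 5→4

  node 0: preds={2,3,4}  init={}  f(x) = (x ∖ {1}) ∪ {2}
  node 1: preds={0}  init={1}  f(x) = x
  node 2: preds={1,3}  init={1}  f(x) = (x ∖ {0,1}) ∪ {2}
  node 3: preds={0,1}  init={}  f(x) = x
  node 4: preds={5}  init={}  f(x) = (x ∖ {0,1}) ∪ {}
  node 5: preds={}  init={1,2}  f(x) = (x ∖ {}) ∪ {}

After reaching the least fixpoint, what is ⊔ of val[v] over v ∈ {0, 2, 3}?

Trace (8 dequeues):
  [1] u=0 | in {1} | out {2} | prev {} | push {}
  [2] u=1 | in {2} | out {1,2} | prev {1} | push {}
  [3] u=2 | in {1,2} | out {1,2} | prev {1} | push {0}
  [4] u=3 | in {1,2} | out {1,2} | prev {} | push {2}
  [5] u=4 | in {1,2} | out {2} | prev {} | push {}
  [6] u=5 | in {} | out {1,2} | ==
  [7] u=0 | in {1,2} | out {2} | ==
  [8] u=2 | in {1,2} | out {1,2} | ==

Converged values:
  [0] {2}
  [1] {1,2}
  [2] {1,2}
  [3] {1,2}
  [4] {2}
  [5] {1,2}

{1,2}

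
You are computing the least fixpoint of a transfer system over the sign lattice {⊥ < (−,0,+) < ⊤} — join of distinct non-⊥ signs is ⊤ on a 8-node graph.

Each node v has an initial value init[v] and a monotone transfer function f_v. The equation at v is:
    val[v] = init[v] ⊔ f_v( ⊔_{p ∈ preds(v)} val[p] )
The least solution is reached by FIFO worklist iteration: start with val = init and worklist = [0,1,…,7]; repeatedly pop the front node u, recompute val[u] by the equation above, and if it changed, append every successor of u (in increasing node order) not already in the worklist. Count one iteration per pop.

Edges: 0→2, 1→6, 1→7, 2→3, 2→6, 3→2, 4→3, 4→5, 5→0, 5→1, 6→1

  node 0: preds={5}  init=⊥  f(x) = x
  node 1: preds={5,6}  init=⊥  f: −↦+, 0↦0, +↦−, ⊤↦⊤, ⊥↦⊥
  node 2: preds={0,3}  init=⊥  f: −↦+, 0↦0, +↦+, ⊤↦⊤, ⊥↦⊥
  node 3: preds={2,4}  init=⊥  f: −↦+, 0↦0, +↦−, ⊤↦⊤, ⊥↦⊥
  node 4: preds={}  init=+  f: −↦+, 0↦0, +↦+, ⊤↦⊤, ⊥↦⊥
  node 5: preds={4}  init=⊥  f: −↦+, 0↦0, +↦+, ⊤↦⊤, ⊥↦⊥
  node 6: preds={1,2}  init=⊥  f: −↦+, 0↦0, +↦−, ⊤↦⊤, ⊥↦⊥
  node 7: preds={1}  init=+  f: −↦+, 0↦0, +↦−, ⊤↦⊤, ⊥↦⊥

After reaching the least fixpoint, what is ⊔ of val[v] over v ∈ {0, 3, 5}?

Trace (20 dequeues):
  [1] u=0 | in ⊥ | out ⊥ | ==
  [2] u=1 | in ⊥ | out ⊥ | ==
  [3] u=2 | in ⊥ | out ⊥ | ==
  [4] u=3 | in + | out − | prev ⊥ | push {2}
  [5] u=4 | in ⊥ | out + | ==
  [6] u=5 | in + | out + | prev ⊥ | push {0,1}
  [7] u=6 | in ⊥ | out ⊥ | ==
  [8] u=7 | in ⊥ | out + | ==
  [9] u=2 | in − | out + | prev ⊥ | push {3,6}
  [10] u=0 | in + | out + | prev ⊥ | push {2}
  [11] u=1 | in + | out − | prev ⊥ | push {7}
  [12] u=3 | in + | out − | ==
  [13] u=6 | in ⊤ | out ⊤ | prev ⊥ | push {1}
  [14] u=2 | in ⊤ | out ⊤ | prev + | push {3,6}
  [15] u=7 | in − | out + | ==
  [16] u=1 | in ⊤ | out ⊤ | prev − | push {7}
  [17] u=3 | in ⊤ | out ⊤ | prev − | push {2}
  [18] u=6 | in ⊤ | out ⊤ | ==
  [19] u=7 | in ⊤ | out ⊤ | prev + | push {}
  [20] u=2 | in ⊤ | out ⊤ | ==

Converged values:
  [0] +
  [1] ⊤
  [2] ⊤
  [3] ⊤
  [4] +
  [5] +
  [6] ⊤
  [7] ⊤

⊤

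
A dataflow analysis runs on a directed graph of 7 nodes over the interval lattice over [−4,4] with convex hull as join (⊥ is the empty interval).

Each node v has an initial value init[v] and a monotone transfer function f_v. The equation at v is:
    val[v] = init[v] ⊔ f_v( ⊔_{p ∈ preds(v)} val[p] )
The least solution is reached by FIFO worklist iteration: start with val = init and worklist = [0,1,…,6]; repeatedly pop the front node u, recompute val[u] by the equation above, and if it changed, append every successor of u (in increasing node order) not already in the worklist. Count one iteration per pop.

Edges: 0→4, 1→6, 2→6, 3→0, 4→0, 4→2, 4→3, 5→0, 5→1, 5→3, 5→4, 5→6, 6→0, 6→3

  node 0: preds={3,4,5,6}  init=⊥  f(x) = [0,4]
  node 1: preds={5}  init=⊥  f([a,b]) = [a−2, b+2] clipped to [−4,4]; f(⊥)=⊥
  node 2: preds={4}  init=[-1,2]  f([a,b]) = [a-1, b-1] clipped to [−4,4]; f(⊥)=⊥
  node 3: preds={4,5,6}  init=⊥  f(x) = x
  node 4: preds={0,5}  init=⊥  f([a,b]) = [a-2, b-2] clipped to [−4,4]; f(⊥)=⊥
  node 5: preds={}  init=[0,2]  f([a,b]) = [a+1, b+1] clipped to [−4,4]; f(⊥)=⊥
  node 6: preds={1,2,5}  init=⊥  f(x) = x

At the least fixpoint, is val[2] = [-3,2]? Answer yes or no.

yes

Iteration log — 14 steps:
  step 1. node 0  ⊔preds=[0,2]  new=[0,4]  old=⊥  +wl: 
  step 2. node 1  ⊔preds=[0,2]  new=[-2,4]  old=⊥  +wl: 
  step 3. node 2  ⊔preds=⊥  new=[-1,2]  stable
  step 4. node 3  ⊔preds=[0,2]  new=[0,2]  old=⊥  +wl: 0
  step 5. node 4  ⊔preds=[0,4]  new=[-2,2]  old=⊥  +wl: 2,3
  step 6. node 5  ⊔preds=⊥  new=[0,2]  stable
  step 7. node 6  ⊔preds=[-2,4]  new=[-2,4]  old=⊥  +wl: 
  step 8. node 0  ⊔preds=[-2,4]  new=[0,4]  stable
  step 9. node 2  ⊔preds=[-2,2]  new=[-3,2]  old=[-1,2]  +wl: 6
  step 10. node 3  ⊔preds=[-2,4]  new=[-2,4]  old=[0,2]  +wl: 0
  step 11. node 6  ⊔preds=[-3,4]  new=[-3,4]  old=[-2,4]  +wl: 3
  step 12. node 0  ⊔preds=[-3,4]  new=[0,4]  stable
  step 13. node 3  ⊔preds=[-3,4]  new=[-3,4]  old=[-2,4]  +wl: 0
  step 14. node 0  ⊔preds=[-3,4]  new=[0,4]  stable

Least fixpoint reached:
  node 0: [0,4]
  node 1: [-2,4]
  node 2: [-3,2]
  node 3: [-3,4]
  node 4: [-2,2]
  node 5: [0,2]
  node 6: [-3,4]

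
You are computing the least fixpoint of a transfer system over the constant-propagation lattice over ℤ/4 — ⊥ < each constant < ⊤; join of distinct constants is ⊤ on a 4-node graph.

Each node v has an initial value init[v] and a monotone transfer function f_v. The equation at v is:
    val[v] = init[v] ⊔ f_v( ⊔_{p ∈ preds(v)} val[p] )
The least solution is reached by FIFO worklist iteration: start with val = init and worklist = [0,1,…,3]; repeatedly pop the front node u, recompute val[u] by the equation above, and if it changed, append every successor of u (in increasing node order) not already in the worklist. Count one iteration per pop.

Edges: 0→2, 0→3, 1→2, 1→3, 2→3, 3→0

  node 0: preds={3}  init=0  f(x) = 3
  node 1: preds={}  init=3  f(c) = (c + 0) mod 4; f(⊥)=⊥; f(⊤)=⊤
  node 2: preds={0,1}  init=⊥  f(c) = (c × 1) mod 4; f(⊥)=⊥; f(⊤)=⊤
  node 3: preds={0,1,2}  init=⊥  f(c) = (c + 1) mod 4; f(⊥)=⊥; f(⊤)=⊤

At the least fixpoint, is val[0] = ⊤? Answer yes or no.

yes

Iteration log — 5 steps:
  step 1. node 0  ⊔preds=⊥  new=⊤  old=0  +wl: 
  step 2. node 1  ⊔preds=⊥  new=3  stable
  step 3. node 2  ⊔preds=⊤  new=⊤  old=⊥  +wl: 
  step 4. node 3  ⊔preds=⊤  new=⊤  old=⊥  +wl: 0
  step 5. node 0  ⊔preds=⊤  new=⊤  stable

Least fixpoint reached:
  node 0: ⊤
  node 1: 3
  node 2: ⊤
  node 3: ⊤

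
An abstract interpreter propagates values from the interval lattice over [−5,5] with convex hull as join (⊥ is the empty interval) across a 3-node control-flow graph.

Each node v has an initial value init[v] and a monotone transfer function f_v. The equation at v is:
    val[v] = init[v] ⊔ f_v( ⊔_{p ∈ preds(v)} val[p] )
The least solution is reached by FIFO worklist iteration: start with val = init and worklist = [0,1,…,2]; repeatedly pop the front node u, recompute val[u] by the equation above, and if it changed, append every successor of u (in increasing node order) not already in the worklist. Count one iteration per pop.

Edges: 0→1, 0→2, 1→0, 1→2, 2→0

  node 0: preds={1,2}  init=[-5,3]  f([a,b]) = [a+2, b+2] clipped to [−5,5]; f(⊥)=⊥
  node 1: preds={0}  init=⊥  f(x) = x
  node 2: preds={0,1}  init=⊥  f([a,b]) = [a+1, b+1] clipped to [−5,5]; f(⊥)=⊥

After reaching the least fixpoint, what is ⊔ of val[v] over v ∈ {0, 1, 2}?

[-5,5]

Worklist (7 pops):
  #1 pop 0: in=⊥ → [-5,3] (no change)
  #2 pop 1: in=[-5,3] → [-5,3] (was ⊥); enqueue [0]
  #3 pop 2: in=[-5,3] → [-4,4] (was ⊥); enqueue []
  #4 pop 0: in=[-5,4] → [-5,5] (was [-5,3]); enqueue [1,2]
  #5 pop 1: in=[-5,5] → [-5,5] (was [-5,3]); enqueue [0]
  #6 pop 2: in=[-5,5] → [-4,5] (was [-4,4]); enqueue []
  #7 pop 0: in=[-5,5] → [-5,5] (no change)

Fixpoint:
  val[0] = [-5,5]
  val[1] = [-5,5]
  val[2] = [-4,5]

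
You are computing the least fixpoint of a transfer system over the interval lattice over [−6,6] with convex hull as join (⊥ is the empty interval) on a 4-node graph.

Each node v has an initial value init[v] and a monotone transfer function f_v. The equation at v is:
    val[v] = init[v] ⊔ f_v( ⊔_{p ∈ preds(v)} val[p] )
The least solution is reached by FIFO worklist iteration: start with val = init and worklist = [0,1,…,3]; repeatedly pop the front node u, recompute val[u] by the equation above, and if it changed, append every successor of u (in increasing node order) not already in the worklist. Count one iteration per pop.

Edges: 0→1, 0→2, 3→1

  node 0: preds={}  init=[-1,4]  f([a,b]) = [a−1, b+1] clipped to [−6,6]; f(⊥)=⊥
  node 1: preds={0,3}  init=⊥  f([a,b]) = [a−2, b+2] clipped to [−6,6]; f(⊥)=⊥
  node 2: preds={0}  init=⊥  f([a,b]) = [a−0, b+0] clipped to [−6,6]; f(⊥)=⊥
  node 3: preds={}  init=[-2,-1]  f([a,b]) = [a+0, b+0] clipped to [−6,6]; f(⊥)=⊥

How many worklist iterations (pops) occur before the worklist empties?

4

Iteration log — 4 steps:
  step 1. node 0  ⊔preds=⊥  new=[-1,4]  stable
  step 2. node 1  ⊔preds=[-2,4]  new=[-4,6]  old=⊥  +wl: 
  step 3. node 2  ⊔preds=[-1,4]  new=[-1,4]  old=⊥  +wl: 
  step 4. node 3  ⊔preds=⊥  new=[-2,-1]  stable

Least fixpoint reached:
  node 0: [-1,4]
  node 1: [-4,6]
  node 2: [-1,4]
  node 3: [-2,-1]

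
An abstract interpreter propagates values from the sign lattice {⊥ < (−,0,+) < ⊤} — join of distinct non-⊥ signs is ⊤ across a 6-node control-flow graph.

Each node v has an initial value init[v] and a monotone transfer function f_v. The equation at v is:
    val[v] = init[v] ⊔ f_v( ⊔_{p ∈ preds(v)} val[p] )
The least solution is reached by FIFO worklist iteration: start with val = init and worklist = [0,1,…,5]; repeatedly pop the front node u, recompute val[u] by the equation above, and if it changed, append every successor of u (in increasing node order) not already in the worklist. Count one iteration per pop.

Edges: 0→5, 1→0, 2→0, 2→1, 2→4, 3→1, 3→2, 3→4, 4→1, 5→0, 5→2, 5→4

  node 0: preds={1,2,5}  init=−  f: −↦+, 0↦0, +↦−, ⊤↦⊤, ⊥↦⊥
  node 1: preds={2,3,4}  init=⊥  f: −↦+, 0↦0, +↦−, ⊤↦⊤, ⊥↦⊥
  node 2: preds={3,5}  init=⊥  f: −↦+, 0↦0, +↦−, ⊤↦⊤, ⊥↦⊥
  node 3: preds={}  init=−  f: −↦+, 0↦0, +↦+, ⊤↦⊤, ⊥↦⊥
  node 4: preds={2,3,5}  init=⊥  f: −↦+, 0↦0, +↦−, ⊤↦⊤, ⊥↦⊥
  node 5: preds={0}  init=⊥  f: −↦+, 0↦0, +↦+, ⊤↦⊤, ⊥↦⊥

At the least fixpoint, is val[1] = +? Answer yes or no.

no

Trace (16 dequeues):
  [1] u=0 | in ⊥ | out − | ==
  [2] u=1 | in − | out + | prev ⊥ | push {0}
  [3] u=2 | in − | out + | prev ⊥ | push {1}
  [4] u=3 | in ⊥ | out − | ==
  [5] u=4 | in ⊤ | out ⊤ | prev ⊥ | push {}
  [6] u=5 | in − | out + | prev ⊥ | push {2,4}
  [7] u=0 | in + | out − | ==
  [8] u=1 | in ⊤ | out ⊤ | prev + | push {0}
  [9] u=2 | in ⊤ | out ⊤ | prev + | push {1}
  [10] u=4 | in ⊤ | out ⊤ | ==
  [11] u=0 | in ⊤ | out ⊤ | prev − | push {5}
  [12] u=1 | in ⊤ | out ⊤ | ==
  [13] u=5 | in ⊤ | out ⊤ | prev + | push {0,2,4}
  [14] u=0 | in ⊤ | out ⊤ | ==
  [15] u=2 | in ⊤ | out ⊤ | ==
  [16] u=4 | in ⊤ | out ⊤ | ==

Converged values:
  [0] ⊤
  [1] ⊤
  [2] ⊤
  [3] −
  [4] ⊤
  [5] ⊤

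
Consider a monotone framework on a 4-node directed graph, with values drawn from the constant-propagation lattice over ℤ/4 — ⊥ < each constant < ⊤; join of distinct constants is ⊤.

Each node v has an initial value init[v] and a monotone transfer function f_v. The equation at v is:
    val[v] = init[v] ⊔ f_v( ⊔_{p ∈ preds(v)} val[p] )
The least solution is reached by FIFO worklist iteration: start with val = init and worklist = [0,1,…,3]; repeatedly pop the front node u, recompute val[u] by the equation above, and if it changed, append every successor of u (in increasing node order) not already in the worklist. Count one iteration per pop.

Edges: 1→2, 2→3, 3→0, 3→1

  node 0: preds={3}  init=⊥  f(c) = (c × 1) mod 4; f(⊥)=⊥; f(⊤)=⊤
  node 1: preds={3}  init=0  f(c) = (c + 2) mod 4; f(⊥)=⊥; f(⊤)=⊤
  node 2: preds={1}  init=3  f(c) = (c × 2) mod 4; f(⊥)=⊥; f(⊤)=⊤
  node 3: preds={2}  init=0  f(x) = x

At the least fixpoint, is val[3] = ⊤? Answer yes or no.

yes

Trace (6 dequeues):
  [1] u=0 | in 0 | out 0 | prev ⊥ | push {}
  [2] u=1 | in 0 | out ⊤ | prev 0 | push {}
  [3] u=2 | in ⊤ | out ⊤ | prev 3 | push {}
  [4] u=3 | in ⊤ | out ⊤ | prev 0 | push {0,1}
  [5] u=0 | in ⊤ | out ⊤ | prev 0 | push {}
  [6] u=1 | in ⊤ | out ⊤ | ==

Converged values:
  [0] ⊤
  [1] ⊤
  [2] ⊤
  [3] ⊤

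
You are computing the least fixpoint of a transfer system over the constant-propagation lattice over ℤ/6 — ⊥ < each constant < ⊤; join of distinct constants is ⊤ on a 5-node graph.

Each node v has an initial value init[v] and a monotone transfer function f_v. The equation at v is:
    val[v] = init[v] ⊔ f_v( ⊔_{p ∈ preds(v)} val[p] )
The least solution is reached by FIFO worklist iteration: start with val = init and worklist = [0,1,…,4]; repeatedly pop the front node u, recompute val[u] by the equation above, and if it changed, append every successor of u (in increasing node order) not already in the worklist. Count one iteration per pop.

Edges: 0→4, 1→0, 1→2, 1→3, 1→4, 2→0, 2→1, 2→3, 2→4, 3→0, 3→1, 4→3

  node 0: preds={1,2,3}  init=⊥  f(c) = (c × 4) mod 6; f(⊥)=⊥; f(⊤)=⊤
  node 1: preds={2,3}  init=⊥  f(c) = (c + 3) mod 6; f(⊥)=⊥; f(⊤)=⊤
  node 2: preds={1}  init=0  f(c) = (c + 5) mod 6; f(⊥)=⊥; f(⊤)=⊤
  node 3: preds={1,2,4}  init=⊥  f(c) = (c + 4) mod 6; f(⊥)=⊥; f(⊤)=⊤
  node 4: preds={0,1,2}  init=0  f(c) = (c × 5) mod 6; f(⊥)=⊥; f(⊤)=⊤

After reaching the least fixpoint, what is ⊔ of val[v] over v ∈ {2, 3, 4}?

⊤

Worklist (11 pops):
  #1 pop 0: in=0 → 0 (was ⊥); enqueue []
  #2 pop 1: in=0 → 3 (was ⊥); enqueue [0]
  #3 pop 2: in=3 → ⊤ (was 0); enqueue [1]
  #4 pop 3: in=⊤ → ⊤ (was ⊥); enqueue []
  #5 pop 4: in=⊤ → ⊤ (was 0); enqueue [3]
  #6 pop 0: in=⊤ → ⊤ (was 0); enqueue [4]
  #7 pop 1: in=⊤ → ⊤ (was 3); enqueue [0,2]
  #8 pop 3: in=⊤ → ⊤ (no change)
  #9 pop 4: in=⊤ → ⊤ (no change)
  #10 pop 0: in=⊤ → ⊤ (no change)
  #11 pop 2: in=⊤ → ⊤ (no change)

Fixpoint:
  val[0] = ⊤
  val[1] = ⊤
  val[2] = ⊤
  val[3] = ⊤
  val[4] = ⊤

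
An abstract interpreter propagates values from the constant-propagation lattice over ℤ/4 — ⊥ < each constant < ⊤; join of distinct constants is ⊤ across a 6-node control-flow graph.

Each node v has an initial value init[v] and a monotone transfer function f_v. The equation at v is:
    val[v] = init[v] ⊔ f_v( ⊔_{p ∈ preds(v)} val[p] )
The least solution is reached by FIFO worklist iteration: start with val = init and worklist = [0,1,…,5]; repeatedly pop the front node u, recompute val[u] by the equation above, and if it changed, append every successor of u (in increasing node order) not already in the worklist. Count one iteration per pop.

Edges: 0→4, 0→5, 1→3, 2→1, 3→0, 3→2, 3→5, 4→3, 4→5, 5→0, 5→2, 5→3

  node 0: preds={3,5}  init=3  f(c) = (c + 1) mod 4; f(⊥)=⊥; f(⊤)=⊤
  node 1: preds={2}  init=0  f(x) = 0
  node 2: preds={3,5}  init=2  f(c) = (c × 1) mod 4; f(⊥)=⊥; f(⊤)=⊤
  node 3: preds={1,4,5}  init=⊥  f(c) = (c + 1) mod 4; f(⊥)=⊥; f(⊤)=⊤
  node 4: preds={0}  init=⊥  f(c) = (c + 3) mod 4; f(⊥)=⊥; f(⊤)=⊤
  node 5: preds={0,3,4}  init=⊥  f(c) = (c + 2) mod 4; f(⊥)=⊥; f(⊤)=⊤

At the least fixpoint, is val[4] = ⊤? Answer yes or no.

yes

Worklist (15 pops):
  #1 pop 0: in=⊥ → 3 (no change)
  #2 pop 1: in=2 → 0 (no change)
  #3 pop 2: in=⊥ → 2 (no change)
  #4 pop 3: in=0 → 1 (was ⊥); enqueue [0,2]
  #5 pop 4: in=3 → 2 (was ⊥); enqueue [3]
  #6 pop 5: in=⊤ → ⊤ (was ⊥); enqueue []
  #7 pop 0: in=⊤ → ⊤ (was 3); enqueue [4,5]
  #8 pop 2: in=⊤ → ⊤ (was 2); enqueue [1]
  #9 pop 3: in=⊤ → ⊤ (was 1); enqueue [0,2]
  #10 pop 4: in=⊤ → ⊤ (was 2); enqueue [3]
  #11 pop 5: in=⊤ → ⊤ (no change)
  #12 pop 1: in=⊤ → 0 (no change)
  #13 pop 0: in=⊤ → ⊤ (no change)
  #14 pop 2: in=⊤ → ⊤ (no change)
  #15 pop 3: in=⊤ → ⊤ (no change)

Fixpoint:
  val[0] = ⊤
  val[1] = 0
  val[2] = ⊤
  val[3] = ⊤
  val[4] = ⊤
  val[5] = ⊤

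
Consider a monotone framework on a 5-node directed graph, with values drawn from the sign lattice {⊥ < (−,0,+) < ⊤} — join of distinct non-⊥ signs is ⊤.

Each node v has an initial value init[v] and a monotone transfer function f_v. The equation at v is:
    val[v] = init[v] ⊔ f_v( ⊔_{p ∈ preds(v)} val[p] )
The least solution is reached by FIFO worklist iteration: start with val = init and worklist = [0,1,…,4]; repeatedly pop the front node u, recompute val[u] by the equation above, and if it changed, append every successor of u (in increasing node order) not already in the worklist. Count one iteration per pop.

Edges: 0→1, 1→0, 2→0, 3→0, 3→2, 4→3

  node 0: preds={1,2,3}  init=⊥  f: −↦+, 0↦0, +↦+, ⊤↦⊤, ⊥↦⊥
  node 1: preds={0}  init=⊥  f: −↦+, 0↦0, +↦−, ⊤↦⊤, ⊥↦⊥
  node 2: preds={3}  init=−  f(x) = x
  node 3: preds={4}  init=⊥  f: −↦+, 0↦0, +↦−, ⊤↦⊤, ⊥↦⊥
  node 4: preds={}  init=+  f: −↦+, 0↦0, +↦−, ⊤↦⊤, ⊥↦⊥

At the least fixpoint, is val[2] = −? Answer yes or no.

Iteration log — 7 steps:
  step 1. node 0  ⊔preds=−  new=+  old=⊥  +wl: 
  step 2. node 1  ⊔preds=+  new=−  old=⊥  +wl: 0
  step 3. node 2  ⊔preds=⊥  new=−  stable
  step 4. node 3  ⊔preds=+  new=−  old=⊥  +wl: 2
  step 5. node 4  ⊔preds=⊥  new=+  stable
  step 6. node 0  ⊔preds=−  new=+  stable
  step 7. node 2  ⊔preds=−  new=−  stable

Least fixpoint reached:
  node 0: +
  node 1: −
  node 2: −
  node 3: −
  node 4: +

yes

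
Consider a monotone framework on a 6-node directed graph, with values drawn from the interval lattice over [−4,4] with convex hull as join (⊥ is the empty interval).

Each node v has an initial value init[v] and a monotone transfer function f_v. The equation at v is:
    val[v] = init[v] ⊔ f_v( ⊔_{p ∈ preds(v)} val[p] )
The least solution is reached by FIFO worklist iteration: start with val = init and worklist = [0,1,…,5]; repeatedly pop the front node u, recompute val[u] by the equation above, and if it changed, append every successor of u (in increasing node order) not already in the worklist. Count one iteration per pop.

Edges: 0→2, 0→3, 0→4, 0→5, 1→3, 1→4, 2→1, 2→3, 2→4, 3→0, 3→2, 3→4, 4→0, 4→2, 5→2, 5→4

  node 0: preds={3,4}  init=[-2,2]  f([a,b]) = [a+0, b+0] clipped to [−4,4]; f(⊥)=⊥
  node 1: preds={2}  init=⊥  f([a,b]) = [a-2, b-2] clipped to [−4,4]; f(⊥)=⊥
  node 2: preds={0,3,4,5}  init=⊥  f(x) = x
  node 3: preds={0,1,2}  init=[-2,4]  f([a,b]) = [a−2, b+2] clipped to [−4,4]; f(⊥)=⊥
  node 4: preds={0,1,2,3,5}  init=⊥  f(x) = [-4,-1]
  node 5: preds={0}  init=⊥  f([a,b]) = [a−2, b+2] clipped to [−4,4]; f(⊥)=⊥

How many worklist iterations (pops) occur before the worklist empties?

Worklist (13 pops):
  #1 pop 0: in=[-2,4] → [-2,4] (was [-2,2]); enqueue []
  #2 pop 1: in=⊥ → ⊥ (no change)
  #3 pop 2: in=[-2,4] → [-2,4] (was ⊥); enqueue [1]
  #4 pop 3: in=[-2,4] → [-4,4] (was [-2,4]); enqueue [0,2]
  #5 pop 4: in=[-4,4] → [-4,-1] (was ⊥); enqueue []
  #6 pop 5: in=[-2,4] → [-4,4] (was ⊥); enqueue [4]
  #7 pop 1: in=[-2,4] → [-4,2] (was ⊥); enqueue [3]
  #8 pop 0: in=[-4,4] → [-4,4] (was [-2,4]); enqueue [5]
  #9 pop 2: in=[-4,4] → [-4,4] (was [-2,4]); enqueue [1]
  #10 pop 4: in=[-4,4] → [-4,-1] (no change)
  #11 pop 3: in=[-4,4] → [-4,4] (no change)
  #12 pop 5: in=[-4,4] → [-4,4] (no change)
  #13 pop 1: in=[-4,4] → [-4,2] (no change)

Fixpoint:
  val[0] = [-4,4]
  val[1] = [-4,2]
  val[2] = [-4,4]
  val[3] = [-4,4]
  val[4] = [-4,-1]
  val[5] = [-4,4]

13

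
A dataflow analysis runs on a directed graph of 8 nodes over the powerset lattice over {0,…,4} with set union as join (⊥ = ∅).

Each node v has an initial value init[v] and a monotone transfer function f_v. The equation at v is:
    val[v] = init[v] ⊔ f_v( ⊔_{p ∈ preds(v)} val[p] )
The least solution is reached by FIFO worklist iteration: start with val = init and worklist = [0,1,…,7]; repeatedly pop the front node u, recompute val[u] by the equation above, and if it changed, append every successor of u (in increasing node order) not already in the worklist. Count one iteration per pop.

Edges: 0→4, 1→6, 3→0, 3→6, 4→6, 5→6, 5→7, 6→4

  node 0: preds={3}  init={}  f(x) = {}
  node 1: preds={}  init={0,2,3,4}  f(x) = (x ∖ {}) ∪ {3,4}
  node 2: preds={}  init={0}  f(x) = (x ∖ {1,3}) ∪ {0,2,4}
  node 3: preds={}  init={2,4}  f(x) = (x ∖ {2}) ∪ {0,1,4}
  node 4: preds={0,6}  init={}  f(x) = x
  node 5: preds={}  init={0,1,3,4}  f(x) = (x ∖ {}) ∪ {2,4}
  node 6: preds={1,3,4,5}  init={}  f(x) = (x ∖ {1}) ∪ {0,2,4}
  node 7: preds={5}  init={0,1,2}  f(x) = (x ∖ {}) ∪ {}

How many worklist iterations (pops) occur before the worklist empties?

Worklist (11 pops):
  #1 pop 0: in={2,4} → {} (no change)
  #2 pop 1: in={} → {0,2,3,4} (no change)
  #3 pop 2: in={} → {0,2,4} (was {0}); enqueue []
  #4 pop 3: in={} → {0,1,2,4} (was {2,4}); enqueue [0]
  #5 pop 4: in={} → {} (no change)
  #6 pop 5: in={} → {0,1,2,3,4} (was {0,1,3,4}); enqueue []
  #7 pop 6: in={0,1,2,3,4} → {0,2,3,4} (was {}); enqueue [4]
  #8 pop 7: in={0,1,2,3,4} → {0,1,2,3,4} (was {0,1,2}); enqueue []
  #9 pop 0: in={0,1,2,4} → {} (no change)
  #10 pop 4: in={0,2,3,4} → {0,2,3,4} (was {}); enqueue [6]
  #11 pop 6: in={0,1,2,3,4} → {0,2,3,4} (no change)

Fixpoint:
  val[0] = {}
  val[1] = {0,2,3,4}
  val[2] = {0,2,4}
  val[3] = {0,1,2,4}
  val[4] = {0,2,3,4}
  val[5] = {0,1,2,3,4}
  val[6] = {0,2,3,4}
  val[7] = {0,1,2,3,4}

11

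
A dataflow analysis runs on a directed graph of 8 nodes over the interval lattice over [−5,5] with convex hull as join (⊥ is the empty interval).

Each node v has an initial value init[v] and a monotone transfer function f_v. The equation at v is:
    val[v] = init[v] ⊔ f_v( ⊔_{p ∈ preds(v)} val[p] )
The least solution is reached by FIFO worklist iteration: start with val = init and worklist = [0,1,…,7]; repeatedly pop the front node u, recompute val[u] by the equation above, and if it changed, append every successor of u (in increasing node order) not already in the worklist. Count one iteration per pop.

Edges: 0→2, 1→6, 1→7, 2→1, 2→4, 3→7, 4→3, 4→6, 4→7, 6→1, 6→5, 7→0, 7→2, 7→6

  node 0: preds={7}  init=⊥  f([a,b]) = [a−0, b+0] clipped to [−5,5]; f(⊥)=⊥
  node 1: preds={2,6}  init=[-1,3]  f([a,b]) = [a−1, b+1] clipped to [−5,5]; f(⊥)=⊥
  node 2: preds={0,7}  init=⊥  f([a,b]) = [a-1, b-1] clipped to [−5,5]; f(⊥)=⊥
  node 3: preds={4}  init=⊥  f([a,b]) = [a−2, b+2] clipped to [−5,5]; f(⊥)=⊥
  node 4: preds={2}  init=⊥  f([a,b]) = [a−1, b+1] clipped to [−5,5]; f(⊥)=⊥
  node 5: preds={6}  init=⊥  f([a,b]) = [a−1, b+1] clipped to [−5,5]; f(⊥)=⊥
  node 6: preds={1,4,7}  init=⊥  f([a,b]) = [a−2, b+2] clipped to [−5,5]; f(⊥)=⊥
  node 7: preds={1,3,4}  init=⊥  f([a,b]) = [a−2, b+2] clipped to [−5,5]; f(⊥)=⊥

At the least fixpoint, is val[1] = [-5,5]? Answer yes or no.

yes

Iteration log — 25 steps:
  step 1. node 0  ⊔preds=⊥  new=⊥  stable
  step 2. node 1  ⊔preds=⊥  new=[-1,3]  stable
  step 3. node 2  ⊔preds=⊥  new=⊥  stable
  step 4. node 3  ⊔preds=⊥  new=⊥  stable
  step 5. node 4  ⊔preds=⊥  new=⊥  stable
  step 6. node 5  ⊔preds=⊥  new=⊥  stable
  step 7. node 6  ⊔preds=[-1,3]  new=[-3,5]  old=⊥  +wl: 1,5
  step 8. node 7  ⊔preds=[-1,3]  new=[-3,5]  old=⊥  +wl: 0,2,6
  step 9. node 1  ⊔preds=[-3,5]  new=[-4,5]  old=[-1,3]  +wl: 7
  step 10. node 5  ⊔preds=[-3,5]  new=[-4,5]  old=⊥  +wl: 
  step 11. node 0  ⊔preds=[-3,5]  new=[-3,5]  old=⊥  +wl: 
  step 12. node 2  ⊔preds=[-3,5]  new=[-4,4]  old=⊥  +wl: 1,4
  step 13. node 6  ⊔preds=[-4,5]  new=[-5,5]  old=[-3,5]  +wl: 5
  step 14. node 7  ⊔preds=[-4,5]  new=[-5,5]  old=[-3,5]  +wl: 0,2,6
  step 15. node 1  ⊔preds=[-5,5]  new=[-5,5]  old=[-4,5]  +wl: 7
  step 16. node 4  ⊔preds=[-4,4]  new=[-5,5]  old=⊥  +wl: 3
  step 17. node 5  ⊔preds=[-5,5]  new=[-5,5]  old=[-4,5]  +wl: 
  step 18. node 0  ⊔preds=[-5,5]  new=[-5,5]  old=[-3,5]  +wl: 
  step 19. node 2  ⊔preds=[-5,5]  new=[-5,4]  old=[-4,4]  +wl: 1,4
  step 20. node 6  ⊔preds=[-5,5]  new=[-5,5]  stable
  step 21. node 7  ⊔preds=[-5,5]  new=[-5,5]  stable
  step 22. node 3  ⊔preds=[-5,5]  new=[-5,5]  old=⊥  +wl: 7
  step 23. node 1  ⊔preds=[-5,5]  new=[-5,5]  stable
  step 24. node 4  ⊔preds=[-5,4]  new=[-5,5]  stable
  step 25. node 7  ⊔preds=[-5,5]  new=[-5,5]  stable

Least fixpoint reached:
  node 0: [-5,5]
  node 1: [-5,5]
  node 2: [-5,4]
  node 3: [-5,5]
  node 4: [-5,5]
  node 5: [-5,5]
  node 6: [-5,5]
  node 7: [-5,5]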